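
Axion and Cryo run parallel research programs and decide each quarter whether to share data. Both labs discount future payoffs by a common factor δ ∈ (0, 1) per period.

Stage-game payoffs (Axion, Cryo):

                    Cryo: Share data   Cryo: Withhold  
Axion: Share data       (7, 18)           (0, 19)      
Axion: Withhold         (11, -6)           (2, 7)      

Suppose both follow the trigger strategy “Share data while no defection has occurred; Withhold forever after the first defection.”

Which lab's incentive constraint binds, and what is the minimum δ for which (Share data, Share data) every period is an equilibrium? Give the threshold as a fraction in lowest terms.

Axion; δ ≥ 4/9

For Axion: deviation gain 11−7 = 4, per-period punishment loss 7−2 = 5. IC gives δ ≥ 4/9.
For Cryo: gain 1, loss 11 per period, so δ ≥ 1/12.
The tighter constraint is Axion's, so cooperation needs δ ≥ 4/9.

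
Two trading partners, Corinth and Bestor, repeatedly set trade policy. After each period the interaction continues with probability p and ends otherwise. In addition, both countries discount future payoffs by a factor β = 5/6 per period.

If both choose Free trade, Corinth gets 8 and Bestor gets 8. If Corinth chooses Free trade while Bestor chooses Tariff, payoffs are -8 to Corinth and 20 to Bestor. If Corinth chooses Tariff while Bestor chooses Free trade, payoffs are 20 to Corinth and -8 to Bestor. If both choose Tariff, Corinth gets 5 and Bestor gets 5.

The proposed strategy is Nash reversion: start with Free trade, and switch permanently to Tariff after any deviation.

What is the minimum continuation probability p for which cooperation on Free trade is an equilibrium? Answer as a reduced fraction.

24/25

With continuation probability p and discount β, the effective per-period discount factor is βp.
Grim-trigger IC: βp ≥ (20−8)/(20−5) = 4/5.
So p ≥ (4/5)/(5/6) = 24/25.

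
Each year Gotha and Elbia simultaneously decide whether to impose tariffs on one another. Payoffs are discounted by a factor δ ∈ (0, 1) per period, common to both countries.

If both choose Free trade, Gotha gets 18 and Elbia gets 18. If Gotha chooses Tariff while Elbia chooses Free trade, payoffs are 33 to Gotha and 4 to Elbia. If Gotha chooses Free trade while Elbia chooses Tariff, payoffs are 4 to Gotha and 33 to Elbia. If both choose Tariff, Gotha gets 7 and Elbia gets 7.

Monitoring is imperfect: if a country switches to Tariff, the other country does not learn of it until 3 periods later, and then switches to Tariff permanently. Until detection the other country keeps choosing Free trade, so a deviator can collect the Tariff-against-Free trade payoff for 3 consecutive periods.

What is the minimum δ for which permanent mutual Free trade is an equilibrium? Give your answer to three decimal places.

A deviator earns 33 for 3 periods, then 7 forever; cooperating earns 18 forever. Multiplying the IC by (1−δ):
18 ≥ 33(1−δ^3) + 7δ^3, so 26·δ^3 ≥ 15 and δ^3 ≥ 15/26.
δ ≥ (15/26)^(1/3) ≈ 0.832.

0.832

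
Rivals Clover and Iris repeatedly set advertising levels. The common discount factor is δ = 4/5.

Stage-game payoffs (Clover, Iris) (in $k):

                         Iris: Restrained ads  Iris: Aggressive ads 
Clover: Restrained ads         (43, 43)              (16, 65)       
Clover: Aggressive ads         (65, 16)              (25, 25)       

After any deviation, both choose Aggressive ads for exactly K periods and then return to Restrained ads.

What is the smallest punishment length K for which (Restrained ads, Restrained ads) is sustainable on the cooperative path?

2

IC: δ(1−δ^K)/(1−δ) ≥ (65−43)/(43−25) = 11/9.
With δ = 4/5: need 1 − δ^K ≥ 11/9·(1−4/5)/(4/5), i.e. δ^K ≤ 0.6944.
Since (4/5)^1 = 0.8000 and (4/5)^2 = 0.6400, the smallest such K is 2.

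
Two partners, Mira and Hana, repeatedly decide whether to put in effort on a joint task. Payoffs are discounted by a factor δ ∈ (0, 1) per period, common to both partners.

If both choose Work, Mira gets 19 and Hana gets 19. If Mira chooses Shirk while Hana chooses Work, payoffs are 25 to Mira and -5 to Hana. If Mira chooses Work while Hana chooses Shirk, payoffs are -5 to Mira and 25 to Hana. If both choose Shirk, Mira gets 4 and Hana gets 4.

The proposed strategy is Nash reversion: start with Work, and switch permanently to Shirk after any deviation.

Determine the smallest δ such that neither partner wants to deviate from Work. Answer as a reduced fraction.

Cooperation forever yields 19 each period: 19/(1−δ).
Deviating yields 25 once, then 4 forever: 25 + 4δ/(1−δ).
No profitable deviation requires 19/(1−δ) ≥ 25 + 4δ/(1−δ).
Multiplying by (1−δ): 19 ≥ 25(1−δ) + 4δ = 25 − 21δ.
So 21δ ≥ 6, i.e. δ ≥ 6/21 = 2/7.

2/7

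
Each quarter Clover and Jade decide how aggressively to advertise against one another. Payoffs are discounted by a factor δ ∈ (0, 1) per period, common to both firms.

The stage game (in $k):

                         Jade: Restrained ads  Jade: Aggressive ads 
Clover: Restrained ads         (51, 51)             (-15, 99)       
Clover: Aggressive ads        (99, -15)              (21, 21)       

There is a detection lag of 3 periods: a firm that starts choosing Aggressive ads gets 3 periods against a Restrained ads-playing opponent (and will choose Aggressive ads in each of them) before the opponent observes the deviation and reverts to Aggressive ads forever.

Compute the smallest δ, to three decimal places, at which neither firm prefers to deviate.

Deviating for the 3 undetected periods gains 99−51 = 48 per period over cooperation, then loses 51−21 = 30 per period forever once punishment starts.
Gain: 48(1 + δ + … + δ^2); loss: 30·δ^3/(1−δ).
No profitable deviation ⇔ 48(1−δ^3) ≤ 30·δ^3, i.e. δ^3 ≥ 48/(48+30) = 8/13.
Hence δ ≥ (8/13)^(1/3) ≈ 0.851.

0.851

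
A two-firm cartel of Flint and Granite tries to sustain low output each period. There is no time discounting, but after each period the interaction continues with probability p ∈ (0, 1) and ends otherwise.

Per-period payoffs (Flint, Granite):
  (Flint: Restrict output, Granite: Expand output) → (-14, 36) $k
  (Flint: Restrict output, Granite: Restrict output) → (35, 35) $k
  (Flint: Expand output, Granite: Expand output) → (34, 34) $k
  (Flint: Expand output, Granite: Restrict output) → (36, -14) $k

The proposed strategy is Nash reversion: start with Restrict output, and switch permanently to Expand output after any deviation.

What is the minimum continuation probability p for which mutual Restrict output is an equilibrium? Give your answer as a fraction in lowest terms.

1/2

With no time discounting, the continuation probability p plays the role of the discount factor.
Grim-trigger IC: 35/(1−p) ≥ 36 + 34p/(1−p) ⇒ p ≥ (36−35)/(36−34) = 1/2.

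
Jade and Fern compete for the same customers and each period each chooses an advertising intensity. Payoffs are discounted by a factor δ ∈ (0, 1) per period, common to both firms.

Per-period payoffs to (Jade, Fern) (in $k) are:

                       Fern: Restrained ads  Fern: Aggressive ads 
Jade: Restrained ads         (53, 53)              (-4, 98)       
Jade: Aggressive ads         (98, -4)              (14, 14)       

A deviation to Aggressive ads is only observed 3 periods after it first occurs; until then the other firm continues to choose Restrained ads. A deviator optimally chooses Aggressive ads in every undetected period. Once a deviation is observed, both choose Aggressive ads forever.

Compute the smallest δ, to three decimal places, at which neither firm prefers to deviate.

The best deviation is to choose Aggressive ads for all 3 undetected periods, earning 98 each, then 14 forever once detected.
Deviation value: 98(1−δ^3)/(1−δ) + 14δ^3/(1−δ); cooperation value: 53/(1−δ).
IC: 53 ≥ 98(1−δ^3) + 14δ^3 = 98 − 84δ^3.
So δ^3 ≥ 45/84 = 15/28, giving δ ≥ (15/28)^(1/3) ≈ 0.812.

0.812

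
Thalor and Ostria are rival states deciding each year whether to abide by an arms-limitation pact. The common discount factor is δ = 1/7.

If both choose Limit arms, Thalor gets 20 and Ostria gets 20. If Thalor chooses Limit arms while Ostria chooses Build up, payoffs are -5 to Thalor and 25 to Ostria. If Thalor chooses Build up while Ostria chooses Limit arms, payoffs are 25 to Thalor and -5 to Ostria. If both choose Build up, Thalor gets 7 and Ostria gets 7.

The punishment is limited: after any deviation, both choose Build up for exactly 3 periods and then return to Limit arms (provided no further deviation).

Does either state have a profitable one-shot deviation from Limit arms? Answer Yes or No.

A one-shot deviation gives 25 now, then 7 for 3 periods, then back to 20.
Gain from deviating: (25−20) today; loss: (20−7) in each of the next 3 periods.
No-deviation condition: (20−7)(δ+…+δ^3) ≥ 25−20, i.e. δ+…+δ^3 ≥ 5/13.
At δ = 1/7: δ+…+δ^3 = 0.1662 < 0.3846.
So cooperation is not sustainable.

Yes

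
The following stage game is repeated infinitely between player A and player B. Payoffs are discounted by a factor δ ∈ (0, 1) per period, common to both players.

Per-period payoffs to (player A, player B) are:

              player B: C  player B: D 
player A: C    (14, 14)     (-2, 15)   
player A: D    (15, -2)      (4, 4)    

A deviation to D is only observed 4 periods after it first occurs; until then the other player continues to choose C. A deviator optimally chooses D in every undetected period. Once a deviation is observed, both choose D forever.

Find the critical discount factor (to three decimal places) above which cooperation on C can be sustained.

Deviating for the 4 undetected periods gains 15−14 = 1 per period over cooperation, then loses 14−4 = 10 per period forever once punishment starts.
Gain: 1(1 + δ + … + δ^3); loss: 10·δ^4/(1−δ).
No profitable deviation ⇔ 1(1−δ^4) ≤ 10·δ^4, i.e. δ^4 ≥ 1/(1+10) = 1/11.
Hence δ ≥ (1/11)^(1/4) ≈ 0.549.

0.549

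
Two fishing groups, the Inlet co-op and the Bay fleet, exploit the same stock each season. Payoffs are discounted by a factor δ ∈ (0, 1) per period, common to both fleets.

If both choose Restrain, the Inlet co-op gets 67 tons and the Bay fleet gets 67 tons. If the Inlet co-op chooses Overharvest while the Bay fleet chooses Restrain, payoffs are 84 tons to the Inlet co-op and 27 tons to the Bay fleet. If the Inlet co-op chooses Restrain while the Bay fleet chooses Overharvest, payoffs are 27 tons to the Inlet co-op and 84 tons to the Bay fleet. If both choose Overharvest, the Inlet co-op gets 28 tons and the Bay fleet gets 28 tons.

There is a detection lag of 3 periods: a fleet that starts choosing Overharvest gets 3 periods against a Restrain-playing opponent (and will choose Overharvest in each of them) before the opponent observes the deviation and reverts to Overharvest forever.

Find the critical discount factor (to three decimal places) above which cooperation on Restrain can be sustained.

0.672

The best deviation is to choose Overharvest for all 3 undetected periods, earning 84 each, then 28 forever once detected.
Deviation value: 84(1−δ^3)/(1−δ) + 28δ^3/(1−δ); cooperation value: 67/(1−δ).
IC: 67 ≥ 84(1−δ^3) + 28δ^3 = 84 − 56δ^3.
So δ^3 ≥ 17/56, giving δ ≥ (17/56)^(1/3) ≈ 0.672.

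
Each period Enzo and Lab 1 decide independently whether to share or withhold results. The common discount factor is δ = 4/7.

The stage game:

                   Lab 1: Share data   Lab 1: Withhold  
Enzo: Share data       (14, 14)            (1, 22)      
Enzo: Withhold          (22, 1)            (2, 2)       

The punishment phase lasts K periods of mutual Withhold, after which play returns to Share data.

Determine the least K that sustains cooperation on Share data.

IC: δ(1−δ^K)/(1−δ) ≥ (22−14)/(14−2) = 2/3.
With δ = 4/7: need 1 − δ^K ≥ 2/3·(1−4/7)/(4/7), i.e. δ^K ≤ 0.5000.
Since (4/7)^1 = 0.5714 and (4/7)^2 = 0.3265, the smallest such K is 2.

2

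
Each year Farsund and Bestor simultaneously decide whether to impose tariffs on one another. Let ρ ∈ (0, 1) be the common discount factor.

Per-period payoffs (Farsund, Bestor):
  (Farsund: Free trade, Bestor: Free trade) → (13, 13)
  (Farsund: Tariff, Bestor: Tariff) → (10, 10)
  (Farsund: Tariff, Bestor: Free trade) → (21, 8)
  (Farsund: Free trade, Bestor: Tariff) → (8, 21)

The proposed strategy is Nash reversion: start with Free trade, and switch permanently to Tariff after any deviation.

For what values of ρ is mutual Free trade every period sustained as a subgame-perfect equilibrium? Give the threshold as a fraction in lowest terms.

8/11

Under grim trigger the critical discount factor is (T−C)/(T−P) with T = 21, C = 13, P = 10.
ρ* = (21−13)/(21−10) = 8/11.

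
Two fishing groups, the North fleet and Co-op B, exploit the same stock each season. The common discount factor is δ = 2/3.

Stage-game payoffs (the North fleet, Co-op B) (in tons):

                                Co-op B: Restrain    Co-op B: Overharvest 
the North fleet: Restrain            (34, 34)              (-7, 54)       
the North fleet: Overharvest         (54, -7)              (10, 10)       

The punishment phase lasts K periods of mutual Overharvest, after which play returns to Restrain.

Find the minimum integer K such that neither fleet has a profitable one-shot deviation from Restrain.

Need Σ_{k=1}^{K} δ^k ≥ (54−34)/(34−10) = 0.8333 at δ = 2/3.
At K = 1 the sum is 0.6667 < 0.8333; at K = 2 it is 1.1111 ≥ 0.8333.
So the minimum punishment length is K = 2.

2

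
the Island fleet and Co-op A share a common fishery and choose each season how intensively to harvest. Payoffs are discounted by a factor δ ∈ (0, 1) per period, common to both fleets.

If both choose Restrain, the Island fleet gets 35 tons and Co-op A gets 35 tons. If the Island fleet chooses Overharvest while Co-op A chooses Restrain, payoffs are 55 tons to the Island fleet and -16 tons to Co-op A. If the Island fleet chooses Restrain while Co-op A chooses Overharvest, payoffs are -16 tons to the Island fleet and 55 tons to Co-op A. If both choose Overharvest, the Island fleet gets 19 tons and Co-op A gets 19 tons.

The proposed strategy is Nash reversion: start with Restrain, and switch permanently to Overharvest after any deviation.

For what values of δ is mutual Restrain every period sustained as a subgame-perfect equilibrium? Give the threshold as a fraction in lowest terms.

5/9

Cooperation forever yields 35 each period: 35/(1−δ).
Deviating yields 55 once, then 19 forever: 55 + 19δ/(1−δ).
No profitable deviation requires 35/(1−δ) ≥ 55 + 19δ/(1−δ).
Multiplying by (1−δ): 35 ≥ 55(1−δ) + 19δ = 55 − 36δ.
So 36δ ≥ 20, i.e. δ ≥ 20/36 = 5/9.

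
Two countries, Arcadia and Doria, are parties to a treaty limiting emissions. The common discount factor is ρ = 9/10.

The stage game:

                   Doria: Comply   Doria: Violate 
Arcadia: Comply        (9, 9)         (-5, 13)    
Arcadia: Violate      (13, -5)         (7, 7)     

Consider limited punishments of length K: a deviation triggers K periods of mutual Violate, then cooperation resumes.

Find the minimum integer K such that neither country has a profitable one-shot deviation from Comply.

Need Σ_{k=1}^{K} ρ^k ≥ (13−9)/(9−7) = 2.0000 at ρ = 9/10.
At K = 2 the sum is 1.7100 < 2.0000; at K = 3 it is 2.4390 ≥ 2.0000.
So the minimum punishment length is K = 3.

3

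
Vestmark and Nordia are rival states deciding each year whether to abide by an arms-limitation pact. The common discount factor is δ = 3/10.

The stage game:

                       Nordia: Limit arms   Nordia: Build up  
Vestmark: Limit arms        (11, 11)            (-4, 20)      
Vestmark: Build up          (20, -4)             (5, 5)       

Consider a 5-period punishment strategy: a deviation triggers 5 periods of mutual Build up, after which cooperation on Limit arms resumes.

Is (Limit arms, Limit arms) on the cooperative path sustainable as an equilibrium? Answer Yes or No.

IC: δ+…+δ^5 ≥ (20−11)/(11−5) = 3/2.
At δ = 3/10: partial sum = 0.4275 < 1.5000. Cooperation not sustainable.

No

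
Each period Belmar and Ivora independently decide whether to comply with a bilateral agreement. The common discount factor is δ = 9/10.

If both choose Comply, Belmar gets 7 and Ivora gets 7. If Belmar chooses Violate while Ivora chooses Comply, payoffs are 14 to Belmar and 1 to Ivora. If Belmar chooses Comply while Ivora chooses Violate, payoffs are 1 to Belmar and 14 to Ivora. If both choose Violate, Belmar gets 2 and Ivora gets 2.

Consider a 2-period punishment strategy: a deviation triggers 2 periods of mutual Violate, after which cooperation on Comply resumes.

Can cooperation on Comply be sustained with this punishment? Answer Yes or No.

IC: δ+…+δ^2 ≥ (14−7)/(7−2) = 7/5.
At δ = 9/10: partial sum = 1.7100 ≥ 1.4000. Cooperation sustainable.

Yes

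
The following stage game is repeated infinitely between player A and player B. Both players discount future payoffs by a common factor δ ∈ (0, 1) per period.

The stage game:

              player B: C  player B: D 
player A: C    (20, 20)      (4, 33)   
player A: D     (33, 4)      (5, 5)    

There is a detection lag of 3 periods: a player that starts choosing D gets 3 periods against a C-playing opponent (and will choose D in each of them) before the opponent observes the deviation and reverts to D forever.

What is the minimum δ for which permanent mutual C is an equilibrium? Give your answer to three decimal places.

0.774

The best deviation is to choose D for all 3 undetected periods, earning 33 each, then 5 forever once detected.
Deviation value: 33(1−δ^3)/(1−δ) + 5δ^3/(1−δ); cooperation value: 20/(1−δ).
IC: 20 ≥ 33(1−δ^3) + 5δ^3 = 33 − 28δ^3.
So δ^3 ≥ 13/28, giving δ ≥ (13/28)^(1/3) ≈ 0.774.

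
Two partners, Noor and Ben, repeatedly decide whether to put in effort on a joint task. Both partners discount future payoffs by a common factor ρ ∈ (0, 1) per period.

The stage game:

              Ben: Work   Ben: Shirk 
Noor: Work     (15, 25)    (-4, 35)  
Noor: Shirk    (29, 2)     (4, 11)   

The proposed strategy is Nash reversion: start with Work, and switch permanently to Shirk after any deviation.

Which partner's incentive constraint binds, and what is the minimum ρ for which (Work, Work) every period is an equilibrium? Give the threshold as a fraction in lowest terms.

Noor: cooperation gives 15 each period; deviation gives 29 once then 4 forever.
  15/(1−ρ) ≥ 29 + 4ρ/(1−ρ) ⇒ ρ ≥ 14/25.
Ben: cooperation gives 25 each period; deviation gives 35 once then 11 forever.
  ρ ≥ 10/24 = 5/12.
Both must hold, so the binding constraint is Noor's: ρ ≥ 14/25.

Noor; ρ ≥ 14/25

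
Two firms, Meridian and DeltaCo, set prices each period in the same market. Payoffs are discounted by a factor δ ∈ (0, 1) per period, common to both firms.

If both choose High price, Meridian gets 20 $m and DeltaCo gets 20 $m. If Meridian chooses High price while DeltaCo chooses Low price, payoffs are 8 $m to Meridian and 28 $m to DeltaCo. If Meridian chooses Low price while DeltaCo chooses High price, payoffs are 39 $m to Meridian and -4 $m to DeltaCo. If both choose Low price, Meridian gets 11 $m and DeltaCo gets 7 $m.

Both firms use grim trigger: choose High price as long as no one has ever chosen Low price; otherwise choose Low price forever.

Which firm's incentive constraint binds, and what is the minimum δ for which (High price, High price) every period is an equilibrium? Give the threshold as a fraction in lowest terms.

Meridian: cooperation gives 20 each period; deviation gives 39 once then 11 forever.
  20/(1−δ) ≥ 39 + 11δ/(1−δ) ⇒ δ ≥ 19/28.
DeltaCo: cooperation gives 20 each period; deviation gives 28 once then 7 forever.
  δ ≥ 8/21.
Both must hold, so the binding constraint is Meridian's: δ ≥ 19/28.

Meridian; δ ≥ 19/28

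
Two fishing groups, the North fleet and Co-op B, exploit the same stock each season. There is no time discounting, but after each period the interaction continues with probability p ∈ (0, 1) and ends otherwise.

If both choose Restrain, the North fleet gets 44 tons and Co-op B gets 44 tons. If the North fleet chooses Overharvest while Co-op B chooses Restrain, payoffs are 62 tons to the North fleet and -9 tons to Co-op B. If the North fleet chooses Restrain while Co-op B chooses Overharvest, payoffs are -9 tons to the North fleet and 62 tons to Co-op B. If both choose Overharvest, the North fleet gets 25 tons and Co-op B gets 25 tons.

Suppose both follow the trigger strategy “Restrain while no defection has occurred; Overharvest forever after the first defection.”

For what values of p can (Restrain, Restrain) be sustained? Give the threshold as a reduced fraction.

18/37

With no time discounting, the continuation probability p plays the role of the discount factor.
Grim-trigger IC: 44/(1−p) ≥ 62 + 25p/(1−p) ⇒ p ≥ (62−44)/(62−25) = 18/37.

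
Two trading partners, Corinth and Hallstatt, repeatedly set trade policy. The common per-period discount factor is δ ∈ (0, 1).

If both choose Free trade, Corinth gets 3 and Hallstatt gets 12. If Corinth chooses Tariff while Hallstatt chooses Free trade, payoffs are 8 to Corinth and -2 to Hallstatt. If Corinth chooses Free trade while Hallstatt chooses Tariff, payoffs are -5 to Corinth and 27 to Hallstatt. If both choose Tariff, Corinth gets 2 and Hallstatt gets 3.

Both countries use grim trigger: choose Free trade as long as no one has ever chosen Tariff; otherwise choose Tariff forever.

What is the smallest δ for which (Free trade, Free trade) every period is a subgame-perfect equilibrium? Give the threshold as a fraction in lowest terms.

Corinth: cooperation gives 3 each period; deviation gives 8 once then 2 forever.
  3/(1−δ) ≥ 8 + 2δ/(1−δ) ⇒ δ ≥ 5/6.
Hallstatt: cooperation gives 12 each period; deviation gives 27 once then 3 forever.
  δ ≥ 15/24 = 5/8.
Both must hold, so the binding constraint is Corinth's: δ ≥ 5/6.

5/6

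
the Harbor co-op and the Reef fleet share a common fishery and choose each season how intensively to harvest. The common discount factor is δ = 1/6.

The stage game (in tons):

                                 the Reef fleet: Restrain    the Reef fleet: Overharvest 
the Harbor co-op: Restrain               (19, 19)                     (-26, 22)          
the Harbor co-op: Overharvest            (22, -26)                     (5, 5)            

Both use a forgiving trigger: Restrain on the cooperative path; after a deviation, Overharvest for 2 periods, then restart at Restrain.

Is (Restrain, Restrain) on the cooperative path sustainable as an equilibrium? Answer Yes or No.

No

IC: δ+…+δ^2 ≥ (22−19)/(19−5) = 3/14.
At δ = 1/6: partial sum = 0.1944 < 0.2143. Cooperation not sustainable.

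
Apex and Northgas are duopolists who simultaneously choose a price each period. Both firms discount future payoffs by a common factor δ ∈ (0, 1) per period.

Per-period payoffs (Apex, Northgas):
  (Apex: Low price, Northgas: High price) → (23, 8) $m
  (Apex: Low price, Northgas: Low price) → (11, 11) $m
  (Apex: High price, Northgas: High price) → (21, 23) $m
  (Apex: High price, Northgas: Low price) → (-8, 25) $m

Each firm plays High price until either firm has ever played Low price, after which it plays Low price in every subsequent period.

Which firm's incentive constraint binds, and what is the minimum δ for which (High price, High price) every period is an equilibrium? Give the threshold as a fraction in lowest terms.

Apex: cooperation gives 21 each period; deviation gives 23 once then 11 forever.
  21/(1−δ) ≥ 23 + 11δ/(1−δ) ⇒ δ ≥ 2/12 = 1/6.
Northgas: cooperation gives 23 each period; deviation gives 25 once then 11 forever.
  δ ≥ 2/14 = 1/7.
Both must hold, so the binding constraint is Apex's: δ ≥ 1/6.

Apex; δ ≥ 1/6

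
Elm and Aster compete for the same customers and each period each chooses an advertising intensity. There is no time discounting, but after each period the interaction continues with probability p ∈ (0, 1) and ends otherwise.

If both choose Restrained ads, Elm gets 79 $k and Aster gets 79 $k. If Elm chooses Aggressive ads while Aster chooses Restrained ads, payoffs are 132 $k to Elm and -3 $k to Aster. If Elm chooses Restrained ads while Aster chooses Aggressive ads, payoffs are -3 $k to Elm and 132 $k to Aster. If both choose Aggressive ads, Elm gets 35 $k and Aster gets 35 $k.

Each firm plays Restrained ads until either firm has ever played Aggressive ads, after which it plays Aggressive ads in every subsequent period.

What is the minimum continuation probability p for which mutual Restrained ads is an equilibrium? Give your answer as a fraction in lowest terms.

Expected cooperation value is 79 + p·79 + p²·79 + … = 79/(1−p); deviation gives 132 + p·35/(1−p).
79 ≥ 132(1−p) + 35p ⇒ 97p ≥ 53 ⇒ p ≥ 53/97.

53/97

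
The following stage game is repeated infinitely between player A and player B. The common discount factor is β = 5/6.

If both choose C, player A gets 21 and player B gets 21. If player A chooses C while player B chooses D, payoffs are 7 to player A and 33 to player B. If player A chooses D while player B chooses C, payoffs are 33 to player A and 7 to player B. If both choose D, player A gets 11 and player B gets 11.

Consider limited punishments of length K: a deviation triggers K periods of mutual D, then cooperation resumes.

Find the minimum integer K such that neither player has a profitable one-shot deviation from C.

2

Need Σ_{k=1}^{K} β^k ≥ (33−21)/(21−11) = 1.2000 at β = 5/6.
At K = 1 the sum is 0.8333 < 1.2000; at K = 2 it is 1.5278 ≥ 1.2000.
So the minimum punishment length is K = 2.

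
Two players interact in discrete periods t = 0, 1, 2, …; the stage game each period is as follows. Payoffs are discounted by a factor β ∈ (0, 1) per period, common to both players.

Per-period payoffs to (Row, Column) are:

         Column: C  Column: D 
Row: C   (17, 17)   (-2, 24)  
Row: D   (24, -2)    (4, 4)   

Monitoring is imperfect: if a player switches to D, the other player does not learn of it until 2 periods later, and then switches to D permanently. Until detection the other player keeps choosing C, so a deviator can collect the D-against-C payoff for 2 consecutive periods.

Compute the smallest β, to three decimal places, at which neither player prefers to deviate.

Deviating for the 2 undetected periods gains 24−17 = 7 per period over cooperation, then loses 17−4 = 13 per period forever once punishment starts.
Gain: 7(1 + β + … + β^1); loss: 13·β^2/(1−β).
No profitable deviation ⇔ 7(1−β^2) ≤ 13·β^2, i.e. β^2 ≥ 7/(7+13) = 7/20.
Hence β ≥ (7/20)^(1/2) ≈ 0.592.

0.592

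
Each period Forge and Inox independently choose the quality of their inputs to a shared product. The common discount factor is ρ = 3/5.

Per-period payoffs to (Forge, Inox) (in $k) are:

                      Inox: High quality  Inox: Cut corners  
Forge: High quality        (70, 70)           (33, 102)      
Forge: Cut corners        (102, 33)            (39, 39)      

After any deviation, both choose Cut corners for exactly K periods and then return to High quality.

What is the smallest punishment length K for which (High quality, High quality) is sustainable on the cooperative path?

IC: ρ(1−ρ^K)/(1−ρ) ≥ (102−70)/(70−39) = 32/31.
With ρ = 3/5: need 1 − ρ^K ≥ 32/31·(1−3/5)/(3/5), i.e. ρ^K ≤ 0.3118.
Since (3/5)^2 = 0.3600 and (3/5)^3 = 0.2160, the smallest such K is 3.

3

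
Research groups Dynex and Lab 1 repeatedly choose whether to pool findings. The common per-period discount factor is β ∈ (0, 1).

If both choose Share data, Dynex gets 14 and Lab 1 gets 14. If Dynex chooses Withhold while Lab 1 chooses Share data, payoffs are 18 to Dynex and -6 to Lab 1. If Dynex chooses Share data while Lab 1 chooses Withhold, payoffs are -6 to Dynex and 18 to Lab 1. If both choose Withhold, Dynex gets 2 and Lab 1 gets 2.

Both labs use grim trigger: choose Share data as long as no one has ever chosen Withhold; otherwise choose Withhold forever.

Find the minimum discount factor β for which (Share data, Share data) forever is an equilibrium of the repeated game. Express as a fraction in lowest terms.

One-period gain from deviating is 18 − 14 = 4. The loss is 14 − 2 = 12 in every subsequent period, with present value 12·β/(1−β).
Deviation is unprofitable when 12·β/(1−β) ≥ 4, i.e. β/(1−β) ≥ 1/3.
Equivalently β ≥ 4/(4+12) = 1/4.

1/4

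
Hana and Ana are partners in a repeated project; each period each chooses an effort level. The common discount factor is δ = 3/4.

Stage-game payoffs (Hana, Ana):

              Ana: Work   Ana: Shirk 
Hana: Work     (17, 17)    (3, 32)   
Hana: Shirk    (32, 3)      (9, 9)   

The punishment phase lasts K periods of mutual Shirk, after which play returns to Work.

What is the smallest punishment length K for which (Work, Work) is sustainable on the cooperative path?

4

Need Σ_{k=1}^{K} δ^k ≥ (32−17)/(17−9) = 1.8750 at δ = 3/4.
At K = 3 the sum is 1.7344 < 1.8750; at K = 4 it is 2.0508 ≥ 1.8750.
So the minimum punishment length is K = 4.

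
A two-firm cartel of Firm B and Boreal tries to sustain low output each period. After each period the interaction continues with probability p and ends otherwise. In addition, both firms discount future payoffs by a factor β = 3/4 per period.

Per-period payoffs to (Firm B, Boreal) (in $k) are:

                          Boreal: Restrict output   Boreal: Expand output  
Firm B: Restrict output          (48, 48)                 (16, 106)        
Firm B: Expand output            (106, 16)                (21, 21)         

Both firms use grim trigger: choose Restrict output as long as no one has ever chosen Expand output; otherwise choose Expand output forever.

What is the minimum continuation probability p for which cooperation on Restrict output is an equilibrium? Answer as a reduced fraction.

232/255

With continuation probability p and discount β, the effective per-period discount factor is βp.
Grim-trigger IC: βp ≥ (106−48)/(106−21) = 58/85.
So p ≥ (58/85)/(3/4) = 232/255.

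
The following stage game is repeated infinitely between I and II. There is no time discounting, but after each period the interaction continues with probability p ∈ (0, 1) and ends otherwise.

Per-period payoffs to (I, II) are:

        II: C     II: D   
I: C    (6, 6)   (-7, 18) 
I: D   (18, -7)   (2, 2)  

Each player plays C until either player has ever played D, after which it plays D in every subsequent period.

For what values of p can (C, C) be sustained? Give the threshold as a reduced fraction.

With no time discounting, the continuation probability p plays the role of the discount factor.
Grim-trigger IC: 6/(1−p) ≥ 18 + 2p/(1−p) ⇒ p ≥ (18−6)/(18−2) = 3/4.

3/4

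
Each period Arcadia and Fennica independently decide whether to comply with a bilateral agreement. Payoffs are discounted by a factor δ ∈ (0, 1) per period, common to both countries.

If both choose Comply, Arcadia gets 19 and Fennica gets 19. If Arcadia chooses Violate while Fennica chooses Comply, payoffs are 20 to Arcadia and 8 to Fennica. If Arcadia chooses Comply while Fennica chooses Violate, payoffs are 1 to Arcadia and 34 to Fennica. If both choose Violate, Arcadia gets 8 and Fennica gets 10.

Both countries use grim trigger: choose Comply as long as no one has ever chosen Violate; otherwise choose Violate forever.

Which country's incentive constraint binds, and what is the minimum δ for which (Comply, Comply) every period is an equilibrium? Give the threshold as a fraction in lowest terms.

Fennica; δ ≥ 5/8

Arcadia's threshold: (20−19)/(20−8) = 1/12.
Fennica's threshold: (34−19)/(34−10) = 5/8.
1/12 < 5/8, so Fennica binds and δ* = 5/8.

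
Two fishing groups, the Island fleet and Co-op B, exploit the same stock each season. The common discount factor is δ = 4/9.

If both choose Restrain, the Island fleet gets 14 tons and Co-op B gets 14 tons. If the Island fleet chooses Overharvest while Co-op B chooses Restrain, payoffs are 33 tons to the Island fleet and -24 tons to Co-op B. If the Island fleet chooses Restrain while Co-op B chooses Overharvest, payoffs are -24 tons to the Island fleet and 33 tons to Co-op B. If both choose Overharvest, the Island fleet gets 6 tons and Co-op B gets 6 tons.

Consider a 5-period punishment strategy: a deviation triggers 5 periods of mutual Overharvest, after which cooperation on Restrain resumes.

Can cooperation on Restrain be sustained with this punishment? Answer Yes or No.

No

Comparing payoff streams over the 6 periods until play realigns: cooperate → 14(1+δ+…+δ^5); deviate → 33 + 6(δ+…+δ^5).
Cooperation is sustained iff (14−6)(δ+…+δ^5) ≥ 33−14.
δ+…+δ^5 = 4/9·(1−(4/9)^5)/(1−4/9) = 0.7861, and (33−14)/(14−6) = 2.3750.
0.7861 < 2.3750, so cooperation is not sustainable.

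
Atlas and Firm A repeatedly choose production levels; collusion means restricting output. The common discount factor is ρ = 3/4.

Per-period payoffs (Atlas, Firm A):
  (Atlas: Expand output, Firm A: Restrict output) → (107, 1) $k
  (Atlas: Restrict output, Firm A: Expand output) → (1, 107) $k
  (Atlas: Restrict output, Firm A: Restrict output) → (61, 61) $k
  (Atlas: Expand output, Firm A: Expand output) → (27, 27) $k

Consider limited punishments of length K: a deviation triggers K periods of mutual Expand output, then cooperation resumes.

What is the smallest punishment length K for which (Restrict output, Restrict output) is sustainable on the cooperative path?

IC: ρ(1−ρ^K)/(1−ρ) ≥ (107−61)/(61−27) = 23/17.
With ρ = 3/4: need 1 − ρ^K ≥ 23/17·(1−3/4)/(3/4), i.e. ρ^K ≤ 0.5490.
Since (3/4)^2 = 0.5625 and (3/4)^3 = 0.4219, the smallest such K is 3.

3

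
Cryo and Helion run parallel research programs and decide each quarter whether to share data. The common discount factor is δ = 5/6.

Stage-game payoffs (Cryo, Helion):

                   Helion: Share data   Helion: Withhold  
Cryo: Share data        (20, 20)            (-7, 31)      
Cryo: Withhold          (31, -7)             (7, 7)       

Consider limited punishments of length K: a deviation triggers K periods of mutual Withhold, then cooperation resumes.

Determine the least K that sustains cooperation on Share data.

2

Need Σ_{k=1}^{K} δ^k ≥ (31−20)/(20−7) = 0.8462 at δ = 5/6.
At K = 1 the sum is 0.8333 < 0.8462; at K = 2 it is 1.5278 ≥ 0.8462.
So the minimum punishment length is K = 2.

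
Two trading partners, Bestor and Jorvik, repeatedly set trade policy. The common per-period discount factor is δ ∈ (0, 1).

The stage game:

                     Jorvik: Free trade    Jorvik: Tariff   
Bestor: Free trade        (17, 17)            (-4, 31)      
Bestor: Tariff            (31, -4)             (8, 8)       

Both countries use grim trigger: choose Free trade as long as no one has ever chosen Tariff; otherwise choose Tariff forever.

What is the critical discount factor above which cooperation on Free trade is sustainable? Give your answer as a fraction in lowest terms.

Under grim trigger the critical discount factor is (T−C)/(T−P) with T = 31, C = 17, P = 8.
δ* = (31−17)/(31−8) = 14/23.

14/23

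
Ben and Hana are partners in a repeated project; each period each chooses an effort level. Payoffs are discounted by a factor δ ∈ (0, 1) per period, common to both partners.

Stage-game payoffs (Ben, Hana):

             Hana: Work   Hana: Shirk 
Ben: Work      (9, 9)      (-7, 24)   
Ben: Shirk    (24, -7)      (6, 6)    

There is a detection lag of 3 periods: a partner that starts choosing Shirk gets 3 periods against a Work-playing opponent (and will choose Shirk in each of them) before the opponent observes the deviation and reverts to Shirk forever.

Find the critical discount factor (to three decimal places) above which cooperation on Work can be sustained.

A deviator earns 24 for 3 periods, then 6 forever; cooperating earns 9 forever. Multiplying the IC by (1−δ):
9 ≥ 24(1−δ^3) + 6δ^3, so 18·δ^3 ≥ 15 and δ^3 ≥ 5/6.
δ ≥ (5/6)^(1/3) ≈ 0.941.

0.941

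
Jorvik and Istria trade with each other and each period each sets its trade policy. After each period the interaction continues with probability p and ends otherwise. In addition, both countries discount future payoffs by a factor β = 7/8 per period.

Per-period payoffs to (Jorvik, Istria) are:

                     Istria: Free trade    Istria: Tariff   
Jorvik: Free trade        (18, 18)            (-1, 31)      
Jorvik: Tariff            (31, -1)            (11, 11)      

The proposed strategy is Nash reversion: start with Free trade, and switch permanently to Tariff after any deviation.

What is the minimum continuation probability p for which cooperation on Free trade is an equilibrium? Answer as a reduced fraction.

26/35

With continuation probability p and discount β, the effective per-period discount factor is βp.
Grim-trigger IC: βp ≥ (31−18)/(31−11) = 13/20.
So p ≥ (13/20)/(7/8) = 26/35.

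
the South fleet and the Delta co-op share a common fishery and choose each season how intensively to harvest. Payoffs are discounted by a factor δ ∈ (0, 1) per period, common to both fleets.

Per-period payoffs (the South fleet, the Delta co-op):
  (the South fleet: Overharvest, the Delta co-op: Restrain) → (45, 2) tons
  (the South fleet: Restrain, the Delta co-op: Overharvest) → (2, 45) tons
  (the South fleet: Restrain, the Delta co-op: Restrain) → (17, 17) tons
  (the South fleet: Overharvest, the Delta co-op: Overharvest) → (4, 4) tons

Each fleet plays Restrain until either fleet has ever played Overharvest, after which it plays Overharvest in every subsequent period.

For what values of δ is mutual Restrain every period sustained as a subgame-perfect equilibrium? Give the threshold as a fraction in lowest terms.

28/41

Cooperation forever yields 17 each period: 17/(1−δ).
Deviating yields 45 once, then 4 forever: 45 + 4δ/(1−δ).
No profitable deviation requires 17/(1−δ) ≥ 45 + 4δ/(1−δ).
Multiplying by (1−δ): 17 ≥ 45(1−δ) + 4δ = 45 − 41δ.
So 41δ ≥ 28, i.e. δ ≥ 28/41.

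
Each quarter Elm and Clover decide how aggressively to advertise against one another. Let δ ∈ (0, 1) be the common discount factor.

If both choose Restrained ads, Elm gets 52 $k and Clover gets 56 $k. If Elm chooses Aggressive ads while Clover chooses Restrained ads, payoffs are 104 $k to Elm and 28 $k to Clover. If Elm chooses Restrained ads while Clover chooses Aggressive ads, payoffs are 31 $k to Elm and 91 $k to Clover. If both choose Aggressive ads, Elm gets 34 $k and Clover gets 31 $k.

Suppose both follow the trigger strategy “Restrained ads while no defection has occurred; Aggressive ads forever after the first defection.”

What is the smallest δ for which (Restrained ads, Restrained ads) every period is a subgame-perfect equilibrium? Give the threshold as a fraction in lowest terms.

26/35

Elm's threshold: (104−52)/(104−34) = 26/35.
Clover's threshold: (91−56)/(91−31) = 7/12.
26/35 > 7/12, so Elm binds and δ* = 26/35.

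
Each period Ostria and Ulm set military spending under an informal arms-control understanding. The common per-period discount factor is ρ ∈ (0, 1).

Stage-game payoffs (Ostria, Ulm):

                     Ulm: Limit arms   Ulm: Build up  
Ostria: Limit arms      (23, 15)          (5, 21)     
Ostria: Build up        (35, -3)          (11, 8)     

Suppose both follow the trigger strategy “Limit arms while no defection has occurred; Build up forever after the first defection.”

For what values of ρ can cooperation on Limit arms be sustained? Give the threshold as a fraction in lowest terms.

1/2

Ostria: cooperation gives 23 each period; deviation gives 35 once then 11 forever.
  23/(1−ρ) ≥ 35 + 11ρ/(1−ρ) ⇒ ρ ≥ 12/24 = 1/2.
Ulm: cooperation gives 15 each period; deviation gives 21 once then 8 forever.
  ρ ≥ 6/13.
Both must hold, so the binding constraint is Ostria's: ρ ≥ 1/2.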